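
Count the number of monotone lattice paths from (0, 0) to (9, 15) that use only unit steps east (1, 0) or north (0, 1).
Number of paths = 1307504

A monotone lattice path from (0, 0) to (9, 15) consists of 9 east steps and 15 north steps in some order, so it is determined by which 9 of the 24 steps are east. The count is C(24, 9) = 1307504.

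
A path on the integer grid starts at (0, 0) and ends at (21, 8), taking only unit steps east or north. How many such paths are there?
Number of paths = 4292145

A monotone lattice path from (0, 0) to (21, 8) consists of 21 east steps and 8 north steps in some order, so it is determined by which 21 of the 29 steps are east. The count is C(29, 21) = 4292145.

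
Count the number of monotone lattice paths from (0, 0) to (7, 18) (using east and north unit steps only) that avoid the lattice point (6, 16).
Number of paths = 256861

Total paths from (0, 0) to (7, 18): C(25, 7) = 480700. Paths through (6, 16): (paths (0, 0) → (6, 16)) × (paths (6, 16) → (7, 18)) = C(22, 6) · C(3, 1) = 74613 · 3 = 223839. Avoidance count = 480700 − 223839 = 256861.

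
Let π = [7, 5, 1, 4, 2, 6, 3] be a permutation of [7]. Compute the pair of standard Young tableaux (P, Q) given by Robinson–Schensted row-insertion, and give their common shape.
P = [1, 2, 3] / [4, 6] / [5] / [7];  Q = [1, 4, 6] / [2, 7] / [3] / [5];  common shape = (3, 2, 1, 1)

Row-insert the values π_1, π_2, … into P one at a time, bumping the leftmost entry strictly greater than the inserted value down to the next row. The recording tableau Q records, in position (i, j), the step at which that cell was added to P.
  Insert 7 (step 1): P = [7];  Q = [1]
  Insert 5 (step 2): P = [5] / [7];  Q = [1] / [2]
  Insert 1 (step 3): P = [1] / [5] / [7];  Q = [1] / [2] / [3]
  Insert 4 (step 4): P = [1, 4] / [5] / [7];  Q = [1, 4] / [2] / [3]
  Insert 2 (step 5): P = [1, 2] / [4] / [5] / [7];  Q = [1, 4] / [2] / [3] / [5]
  Insert 6 (step 6): P = [1, 2, 6] / [4] / [5] / [7];  Q = [1, 4, 6] / [2] / [3] / [5]
  Insert 3 (step 7): P = [1, 2, 3] / [4, 6] / [5] / [7];  Q = [1, 4, 6] / [2, 7] / [3] / [5]
Final shape: (3, 2, 1, 1).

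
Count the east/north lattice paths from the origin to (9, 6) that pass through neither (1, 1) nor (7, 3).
Number of paths = 1791

Inclusion–exclusion. Total paths: C(15, 9) = 5005. Through P₁: C(2, 1)·C(13, 8) = 2574. Through P₂: C(10, 7)·C(5, 2) = 1200. Since P₁ is strictly southwest of P₂, a monotone path through both must visit P₁ then P₂; paths through both = C(2, 1)·C(8, 6)·C(5, 2) = 560. Avoid both = 5005 − 2574 − 1200 + 560 = 1791.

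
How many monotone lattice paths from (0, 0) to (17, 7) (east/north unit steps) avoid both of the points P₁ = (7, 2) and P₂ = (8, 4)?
Number of paths = 152856

Inclusion–exclusion. Total paths: C(24, 17) = 346104. Through P₁: C(9, 7)·C(15, 10) = 108108. Through P₂: C(12, 8)·C(12, 9) = 108900. Since P₁ is strictly southwest of P₂, a monotone path through both must visit P₁ then P₂; paths through both = C(9, 7)·C(3, 1)·C(12, 9) = 23760. Avoid both = 346104 − 108108 − 108900 + 23760 = 152856.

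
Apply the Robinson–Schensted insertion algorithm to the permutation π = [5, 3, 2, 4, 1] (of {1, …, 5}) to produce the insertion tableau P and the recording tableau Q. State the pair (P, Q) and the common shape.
P = [1, 4] / [2] / [3] / [5];  Q = [1, 4] / [2] / [3] / [5];  common shape = (2, 1, 1, 1)

Row-insert the values π_1, π_2, … into P one at a time, bumping the leftmost entry strictly greater than the inserted value down to the next row. The recording tableau Q records, in position (i, j), the step at which that cell was added to P.
  Insert 5 (step 1): P = [5];  Q = [1]
  Insert 3 (step 2): P = [3] / [5];  Q = [1] / [2]
  Insert 2 (step 3): P = [2] / [3] / [5];  Q = [1] / [2] / [3]
  Insert 4 (step 4): P = [2, 4] / [3] / [5];  Q = [1, 4] / [2] / [3]
  Insert 1 (step 5): P = [1, 4] / [2] / [3] / [5];  Q = [1, 4] / [2] / [3] / [5]
Final shape: (2, 1, 1, 1).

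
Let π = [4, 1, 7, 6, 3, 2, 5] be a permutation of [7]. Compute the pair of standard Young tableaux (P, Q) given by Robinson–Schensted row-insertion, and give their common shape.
P = [1, 2, 5] / [3, 6] / [4] / [7];  Q = [1, 3, 7] / [2, 4] / [5] / [6];  common shape = (3, 2, 1, 1)

Row-insert the values π_1, π_2, … into P one at a time, bumping the leftmost entry strictly greater than the inserted value down to the next row. The recording tableau Q records, in position (i, j), the step at which that cell was added to P.
  Insert 4 (step 1): P = [4];  Q = [1]
  Insert 1 (step 2): P = [1] / [4];  Q = [1] / [2]
  Insert 7 (step 3): P = [1, 7] / [4];  Q = [1, 3] / [2]
  Insert 6 (step 4): P = [1, 6] / [4, 7];  Q = [1, 3] / [2, 4]
  Insert 3 (step 5): P = [1, 3] / [4, 6] / [7];  Q = [1, 3] / [2, 4] / [5]
  Insert 2 (step 6): P = [1, 2] / [3, 6] / [4] / [7];  Q = [1, 3] / [2, 4] / [5] / [6]
  Insert 5 (step 7): P = [1, 2, 5] / [3, 6] / [4] / [7];  Q = [1, 3, 7] / [2, 4] / [5] / [6]
Final shape: (3, 2, 1, 1).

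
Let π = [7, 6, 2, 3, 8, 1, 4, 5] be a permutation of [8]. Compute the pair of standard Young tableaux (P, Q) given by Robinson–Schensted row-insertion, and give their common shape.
P = [1, 3, 4, 5] / [2, 8] / [6] / [7];  Q = [1, 4, 5, 8] / [2, 7] / [3] / [6];  common shape = (4, 2, 1, 1)

Row-insert the values π_1, π_2, … into P one at a time, bumping the leftmost entry strictly greater than the inserted value down to the next row. The recording tableau Q records, in position (i, j), the step at which that cell was added to P.
  Insert 7 (step 1): P = [7];  Q = [1]
  Insert 6 (step 2): P = [6] / [7];  Q = [1] / [2]
  Insert 2 (step 3): P = [2] / [6] / [7];  Q = [1] / [2] / [3]
  Insert 3 (step 4): P = [2, 3] / [6] / [7];  Q = [1, 4] / [2] / [3]
  Insert 8 (step 5): P = [2, 3, 8] / [6] / [7];  Q = [1, 4, 5] / [2] / [3]
  Insert 1 (step 6): P = [1, 3, 8] / [2] / [6] / [7];  Q = [1, 4, 5] / [2] / [3] / [6]
  Insert 4 (step 7): P = [1, 3, 4] / [2, 8] / [6] / [7];  Q = [1, 4, 5] / [2, 7] / [3] / [6]
  Insert 5 (step 8): P = [1, 3, 4, 5] / [2, 8] / [6] / [7];  Q = [1, 4, 5, 8] / [2, 7] / [3] / [6]
Final shape: (4, 2, 1, 1).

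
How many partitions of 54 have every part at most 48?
p(54, parts ≤ 48) = 386136

Use the recurrence p(n, m) = p(n, m−1) + p(n−m, m): either the largest part is < m (count p(n, m−1)) or the largest part is exactly m (remove one copy of m, count p(n−m, m)). With p(0, ·) = 1 this gives p(54, parts ≤ 48) = 386136. (By conjugating Young diagrams, this also counts partitions of 54 into at most 48 parts.)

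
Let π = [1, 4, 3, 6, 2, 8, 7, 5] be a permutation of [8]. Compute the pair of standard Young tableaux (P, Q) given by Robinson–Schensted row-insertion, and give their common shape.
P = [1, 2, 5, 7] / [3, 6] / [4, 8];  Q = [1, 2, 4, 6] / [3, 7] / [5, 8];  common shape = (4, 2, 2)

Row-insert the values π_1, π_2, … into P one at a time, bumping the leftmost entry strictly greater than the inserted value down to the next row. The recording tableau Q records, in position (i, j), the step at which that cell was added to P.
  Insert 1 (step 1): P = [1];  Q = [1]
  Insert 4 (step 2): P = [1, 4];  Q = [1, 2]
  Insert 3 (step 3): P = [1, 3] / [4];  Q = [1, 2] / [3]
  Insert 6 (step 4): P = [1, 3, 6] / [4];  Q = [1, 2, 4] / [3]
  Insert 2 (step 5): P = [1, 2, 6] / [3] / [4];  Q = [1, 2, 4] / [3] / [5]
  Insert 8 (step 6): P = [1, 2, 6, 8] / [3] / [4];  Q = [1, 2, 4, 6] / [3] / [5]
  Insert 7 (step 7): P = [1, 2, 6, 7] / [3, 8] / [4];  Q = [1, 2, 4, 6] / [3, 7] / [5]
  Insert 5 (step 8): P = [1, 2, 5, 7] / [3, 6] / [4, 8];  Q = [1, 2, 4, 6] / [3, 7] / [5, 8]
Final shape: (4, 2, 2).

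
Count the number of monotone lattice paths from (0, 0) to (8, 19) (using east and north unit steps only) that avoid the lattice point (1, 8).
Number of paths = 1933659

Total paths from (0, 0) to (8, 19): C(27, 8) = 2220075. Paths through (1, 8): (paths (0, 0) → (1, 8)) × (paths (1, 8) → (8, 19)) = C(9, 1) · C(18, 7) = 9 · 31824 = 286416. Avoidance count = 2220075 − 286416 = 1933659.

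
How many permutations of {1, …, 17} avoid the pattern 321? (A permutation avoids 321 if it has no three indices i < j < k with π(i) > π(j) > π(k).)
C_17 = 129644790

These 321-avoiding permutations are counted by the Catalan number C_n = (1/(n + 1)) · C(2n, n). For n = 17: C_17 = (1/18) · C(34, 17) = 2333606220/18 = 129644790.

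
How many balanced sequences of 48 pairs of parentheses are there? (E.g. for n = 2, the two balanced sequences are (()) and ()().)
C_48 = 131327898242169365477991900

These balanced parentheses are counted by the Catalan number C_n = (1/(n + 1)) · C(2n, n). For n = 48: C_48 = (1/49) · C(96, 48) = 6435067013866298908421603100/49 = 131327898242169365477991900.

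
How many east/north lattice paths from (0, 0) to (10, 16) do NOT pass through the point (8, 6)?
Number of paths = 5113537

Total paths from (0, 0) to (10, 16): C(26, 10) = 5311735. Paths through (8, 6): (paths (0, 0) → (8, 6)) × (paths (8, 6) → (10, 16)) = C(14, 8) · C(12, 2) = 3003 · 66 = 198198. Avoidance count = 5311735 − 198198 = 5113537.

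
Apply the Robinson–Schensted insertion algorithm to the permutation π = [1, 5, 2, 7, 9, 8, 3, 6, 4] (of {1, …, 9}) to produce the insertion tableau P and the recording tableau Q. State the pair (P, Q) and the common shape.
P = [1, 2, 3, 4] / [5, 6, 8] / [7] / [9];  Q = [1, 2, 4, 5] / [3, 6, 8] / [7] / [9];  common shape = (4, 3, 1, 1)

Row-insert the values π_1, π_2, … into P one at a time, bumping the leftmost entry strictly greater than the inserted value down to the next row. The recording tableau Q records, in position (i, j), the step at which that cell was added to P.
  Insert 1 (step 1): P = [1];  Q = [1]
  Insert 5 (step 2): P = [1, 5];  Q = [1, 2]
  Insert 2 (step 3): P = [1, 2] / [5];  Q = [1, 2] / [3]
  Insert 7 (step 4): P = [1, 2, 7] / [5];  Q = [1, 2, 4] / [3]
  Insert 9 (step 5): P = [1, 2, 7, 9] / [5];  Q = [1, 2, 4, 5] / [3]
  Insert 8 (step 6): P = [1, 2, 7, 8] / [5, 9];  Q = [1, 2, 4, 5] / [3, 6]
  Insert 3 (step 7): P = [1, 2, 3, 8] / [5, 7] / [9];  Q = [1, 2, 4, 5] / [3, 6] / [7]
  Insert 6 (step 8): P = [1, 2, 3, 6] / [5, 7, 8] / [9];  Q = [1, 2, 4, 5] / [3, 6, 8] / [7]
  Insert 4 (step 9): P = [1, 2, 3, 4] / [5, 6, 8] / [7] / [9];  Q = [1, 2, 4, 5] / [3, 6, 8] / [7] / [9]
Final shape: (4, 3, 1, 1).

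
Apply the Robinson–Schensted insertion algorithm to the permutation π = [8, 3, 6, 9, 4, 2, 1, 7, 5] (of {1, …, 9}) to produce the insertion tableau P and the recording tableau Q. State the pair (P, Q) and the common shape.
P = [1, 4, 5] / [2, 7] / [3, 9] / [6] / [8];  Q = [1, 3, 4] / [2, 8] / [5, 9] / [6] / [7];  common shape = (3, 2, 2, 1, 1)

Row-insert the values π_1, π_2, … into P one at a time, bumping the leftmost entry strictly greater than the inserted value down to the next row. The recording tableau Q records, in position (i, j), the step at which that cell was added to P.
  Insert 8 (step 1): P = [8];  Q = [1]
  Insert 3 (step 2): P = [3] / [8];  Q = [1] / [2]
  Insert 6 (step 3): P = [3, 6] / [8];  Q = [1, 3] / [2]
  Insert 9 (step 4): P = [3, 6, 9] / [8];  Q = [1, 3, 4] / [2]
  Insert 4 (step 5): P = [3, 4, 9] / [6] / [8];  Q = [1, 3, 4] / [2] / [5]
  Insert 2 (step 6): P = [2, 4, 9] / [3] / [6] / [8];  Q = [1, 3, 4] / [2] / [5] / [6]
  Insert 1 (step 7): P = [1, 4, 9] / [2] / [3] / [6] / [8];  Q = [1, 3, 4] / [2] / [5] / [6] / [7]
  Insert 7 (step 8): P = [1, 4, 7] / [2, 9] / [3] / [6] / [8];  Q = [1, 3, 4] / [2, 8] / [5] / [6] / [7]
  Insert 5 (step 9): P = [1, 4, 5] / [2, 7] / [3, 9] / [6] / [8];  Q = [1, 3, 4] / [2, 8] / [5, 9] / [6] / [7]
Final shape: (3, 2, 2, 1, 1).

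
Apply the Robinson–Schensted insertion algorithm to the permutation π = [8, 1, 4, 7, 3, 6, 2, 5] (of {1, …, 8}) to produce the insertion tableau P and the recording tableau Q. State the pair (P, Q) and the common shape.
P = [1, 2, 5] / [3, 6] / [4, 7] / [8];  Q = [1, 3, 4] / [2, 6] / [5, 8] / [7];  common shape = (3, 2, 2, 1)

Row-insert the values π_1, π_2, … into P one at a time, bumping the leftmost entry strictly greater than the inserted value down to the next row. The recording tableau Q records, in position (i, j), the step at which that cell was added to P.
  Insert 8 (step 1): P = [8];  Q = [1]
  Insert 1 (step 2): P = [1] / [8];  Q = [1] / [2]
  Insert 4 (step 3): P = [1, 4] / [8];  Q = [1, 3] / [2]
  Insert 7 (step 4): P = [1, 4, 7] / [8];  Q = [1, 3, 4] / [2]
  Insert 3 (step 5): P = [1, 3, 7] / [4] / [8];  Q = [1, 3, 4] / [2] / [5]
  Insert 6 (step 6): P = [1, 3, 6] / [4, 7] / [8];  Q = [1, 3, 4] / [2, 6] / [5]
  Insert 2 (step 7): P = [1, 2, 6] / [3, 7] / [4] / [8];  Q = [1, 3, 4] / [2, 6] / [5] / [7]
  Insert 5 (step 8): P = [1, 2, 5] / [3, 6] / [4, 7] / [8];  Q = [1, 3, 4] / [2, 6] / [5, 8] / [7]
Final shape: (3, 2, 2, 1).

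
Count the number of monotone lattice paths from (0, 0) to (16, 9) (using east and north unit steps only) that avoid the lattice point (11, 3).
Number of paths = 1874807

Total paths from (0, 0) to (16, 9): C(25, 16) = 2042975. Paths through (11, 3): (paths (0, 0) → (11, 3)) × (paths (11, 3) → (16, 9)) = C(14, 11) · C(11, 5) = 364 · 462 = 168168. Avoidance count = 2042975 − 168168 = 1874807.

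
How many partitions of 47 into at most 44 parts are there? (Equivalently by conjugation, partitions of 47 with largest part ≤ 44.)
p(47, parts ≤ 44) = 124750

Use the recurrence p(n, m) = p(n, m−1) + p(n−m, m): either the largest part is < m (count p(n, m−1)) or the largest part is exactly m (remove one copy of m, count p(n−m, m)). With p(0, ·) = 1 this gives p(47, parts ≤ 44) = 124750. (By conjugating Young diagrams, this also counts partitions of 47 into at most 44 parts.)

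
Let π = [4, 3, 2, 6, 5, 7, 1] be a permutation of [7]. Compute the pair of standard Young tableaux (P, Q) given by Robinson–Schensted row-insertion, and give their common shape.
P = [1, 5, 7] / [2, 6] / [3] / [4];  Q = [1, 4, 6] / [2, 5] / [3] / [7];  common shape = (3, 2, 1, 1)

Row-insert the values π_1, π_2, … into P one at a time, bumping the leftmost entry strictly greater than the inserted value down to the next row. The recording tableau Q records, in position (i, j), the step at which that cell was added to P.
  Insert 4 (step 1): P = [4];  Q = [1]
  Insert 3 (step 2): P = [3] / [4];  Q = [1] / [2]
  Insert 2 (step 3): P = [2] / [3] / [4];  Q = [1] / [2] / [3]
  Insert 6 (step 4): P = [2, 6] / [3] / [4];  Q = [1, 4] / [2] / [3]
  Insert 5 (step 5): P = [2, 5] / [3, 6] / [4];  Q = [1, 4] / [2, 5] / [3]
  Insert 7 (step 6): P = [2, 5, 7] / [3, 6] / [4];  Q = [1, 4, 6] / [2, 5] / [3]
  Insert 1 (step 7): P = [1, 5, 7] / [2, 6] / [3] / [4];  Q = [1, 4, 6] / [2, 5] / [3] / [7]
Final shape: (3, 2, 1, 1).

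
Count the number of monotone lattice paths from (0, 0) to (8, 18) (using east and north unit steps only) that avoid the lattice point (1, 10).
Number of paths = 1491490

Total paths from (0, 0) to (8, 18): C(26, 8) = 1562275. Paths through (1, 10): (paths (0, 0) → (1, 10)) × (paths (1, 10) → (8, 18)) = C(11, 1) · C(15, 7) = 11 · 6435 = 70785. Avoidance count = 1562275 − 70785 = 1491490.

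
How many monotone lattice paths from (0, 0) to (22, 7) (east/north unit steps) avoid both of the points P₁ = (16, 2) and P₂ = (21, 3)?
Number of paths = 1484564

Inclusion–exclusion. Total paths: C(29, 22) = 1560780. Through P₁: C(18, 16)·C(11, 6) = 70686. Through P₂: C(24, 21)·C(5, 1) = 10120. Since P₁ is strictly southwest of P₂, a monotone path through both must visit P₁ then P₂; paths through both = C(18, 16)·C(6, 5)·C(5, 1) = 4590. Avoid both = 1560780 − 70686 − 10120 + 4590 = 1484564.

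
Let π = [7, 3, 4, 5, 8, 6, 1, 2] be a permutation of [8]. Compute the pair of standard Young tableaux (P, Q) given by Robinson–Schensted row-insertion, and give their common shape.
P = [1, 2, 5, 6] / [3, 4] / [7, 8];  Q = [1, 3, 4, 5] / [2, 6] / [7, 8];  common shape = (4, 2, 2)

Row-insert the values π_1, π_2, … into P one at a time, bumping the leftmost entry strictly greater than the inserted value down to the next row. The recording tableau Q records, in position (i, j), the step at which that cell was added to P.
  Insert 7 (step 1): P = [7];  Q = [1]
  Insert 3 (step 2): P = [3] / [7];  Q = [1] / [2]
  Insert 4 (step 3): P = [3, 4] / [7];  Q = [1, 3] / [2]
  Insert 5 (step 4): P = [3, 4, 5] / [7];  Q = [1, 3, 4] / [2]
  Insert 8 (step 5): P = [3, 4, 5, 8] / [7];  Q = [1, 3, 4, 5] / [2]
  Insert 6 (step 6): P = [3, 4, 5, 6] / [7, 8];  Q = [1, 3, 4, 5] / [2, 6]
  Insert 1 (step 7): P = [1, 4, 5, 6] / [3, 8] / [7];  Q = [1, 3, 4, 5] / [2, 6] / [7]
  Insert 2 (step 8): P = [1, 2, 5, 6] / [3, 4] / [7, 8];  Q = [1, 3, 4, 5] / [2, 6] / [7, 8]
Final shape: (4, 2, 2).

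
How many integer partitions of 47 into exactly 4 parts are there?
p(47, 4 parts) = 764

Partitions of n into exactly k parts are in bijection with partitions of n − k into at most k parts (subtract 1 from each part). So p(47, exactly 4) = p(43, parts ≤ 4). Computing via the recurrence p(m, j) = p(m, j−1) + p(m−j, j) gives 764.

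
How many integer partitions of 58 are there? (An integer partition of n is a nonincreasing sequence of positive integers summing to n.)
p(58) = 715220

Compute p(n) via the recurrence p(n, m) = p(n, m−1) + p(n−m, m), where p(n, m) counts partitions of n with all parts ≤ m and p(n) = p(n, n). The base cases are p(0, m) = 1 and p(n, 0) = 0 for n > 0. Filling the table yields p(58) = 715220. (Euler's pentagonal recurrence is an alternative.)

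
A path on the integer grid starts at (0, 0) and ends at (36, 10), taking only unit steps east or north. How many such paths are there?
Number of paths = 4076350421

A monotone lattice path from (0, 0) to (36, 10) consists of 36 east steps and 10 north steps in some order, so it is determined by which 36 of the 46 steps are east. The count is C(46, 36) = 4076350421.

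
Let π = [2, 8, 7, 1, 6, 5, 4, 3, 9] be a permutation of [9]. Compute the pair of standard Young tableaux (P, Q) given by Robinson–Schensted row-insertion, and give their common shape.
P = [1, 3, 9] / [2, 4] / [5] / [6] / [7] / [8];  Q = [1, 2, 9] / [3, 5] / [4] / [6] / [7] / [8];  common shape = (3, 2, 1, 1, 1, 1)

Row-insert the values π_1, π_2, … into P one at a time, bumping the leftmost entry strictly greater than the inserted value down to the next row. The recording tableau Q records, in position (i, j), the step at which that cell was added to P.
  Insert 2 (step 1): P = [2];  Q = [1]
  Insert 8 (step 2): P = [2, 8];  Q = [1, 2]
  Insert 7 (step 3): P = [2, 7] / [8];  Q = [1, 2] / [3]
  Insert 1 (step 4): P = [1, 7] / [2] / [8];  Q = [1, 2] / [3] / [4]
  Insert 6 (step 5): P = [1, 6] / [2, 7] / [8];  Q = [1, 2] / [3, 5] / [4]
  Insert 5 (step 6): P = [1, 5] / [2, 6] / [7] / [8];  Q = [1, 2] / [3, 5] / [4] / [6]
  Insert 4 (step 7): P = [1, 4] / [2, 5] / [6] / [7] / [8];  Q = [1, 2] / [3, 5] / [4] / [6] / [7]
  Insert 3 (step 8): P = [1, 3] / [2, 4] / [5] / [6] / [7] / [8];  Q = [1, 2] / [3, 5] / [4] / [6] / [7] / [8]
  Insert 9 (step 9): P = [1, 3, 9] / [2, 4] / [5] / [6] / [7] / [8];  Q = [1, 2, 9] / [3, 5] / [4] / [6] / [7] / [8]
Final shape: (3, 2, 1, 1, 1, 1).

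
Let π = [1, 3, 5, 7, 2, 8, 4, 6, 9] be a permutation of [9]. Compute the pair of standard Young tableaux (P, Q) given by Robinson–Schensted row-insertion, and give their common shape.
P = [1, 2, 4, 6, 8, 9] / [3, 5, 7];  Q = [1, 2, 3, 4, 6, 9] / [5, 7, 8];  common shape = (6, 3)

Row-insert the values π_1, π_2, … into P one at a time, bumping the leftmost entry strictly greater than the inserted value down to the next row. The recording tableau Q records, in position (i, j), the step at which that cell was added to P.
  Insert 1 (step 1): P = [1];  Q = [1]
  Insert 3 (step 2): P = [1, 3];  Q = [1, 2]
  Insert 5 (step 3): P = [1, 3, 5];  Q = [1, 2, 3]
  Insert 7 (step 4): P = [1, 3, 5, 7];  Q = [1, 2, 3, 4]
  Insert 2 (step 5): P = [1, 2, 5, 7] / [3];  Q = [1, 2, 3, 4] / [5]
  Insert 8 (step 6): P = [1, 2, 5, 7, 8] / [3];  Q = [1, 2, 3, 4, 6] / [5]
  Insert 4 (step 7): P = [1, 2, 4, 7, 8] / [3, 5];  Q = [1, 2, 3, 4, 6] / [5, 7]
  Insert 6 (step 8): P = [1, 2, 4, 6, 8] / [3, 5, 7];  Q = [1, 2, 3, 4, 6] / [5, 7, 8]
  Insert 9 (step 9): P = [1, 2, 4, 6, 8, 9] / [3, 5, 7];  Q = [1, 2, 3, 4, 6, 9] / [5, 7, 8]
Final shape: (6, 3).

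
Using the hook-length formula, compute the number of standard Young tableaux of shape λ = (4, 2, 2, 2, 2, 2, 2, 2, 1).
# SYT of shape (4, 2, 2, 2, 2, 2, 2, 2, 1) = 554268

Hook-length formula: f^λ = n! / Π hook(c), product over all cells c of the Young diagram. For λ = (4, 2, 2, 2, 2, 2, 2, 2, 1), n = 19 boxes. Hook lengths by row (left-to-right, top-to-bottom): [12, 10, 2, 1]; [9, 7]; [8, 6]; [7, 5]; [6, 4]; [5, 3]; [4, 2]; [3, 1]; [1]. Product of hooks = 219469824000. So f^λ = 19! / 219469824000 = 121645100408832000 / 219469824000 = 554268.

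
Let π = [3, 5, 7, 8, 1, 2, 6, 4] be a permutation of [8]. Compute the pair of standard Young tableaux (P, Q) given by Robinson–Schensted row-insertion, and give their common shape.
P = [1, 2, 4, 8] / [3, 5, 6] / [7];  Q = [1, 2, 3, 4] / [5, 6, 7] / [8];  common shape = (4, 3, 1)

Row-insert the values π_1, π_2, … into P one at a time, bumping the leftmost entry strictly greater than the inserted value down to the next row. The recording tableau Q records, in position (i, j), the step at which that cell was added to P.
  Insert 3 (step 1): P = [3];  Q = [1]
  Insert 5 (step 2): P = [3, 5];  Q = [1, 2]
  Insert 7 (step 3): P = [3, 5, 7];  Q = [1, 2, 3]
  Insert 8 (step 4): P = [3, 5, 7, 8];  Q = [1, 2, 3, 4]
  Insert 1 (step 5): P = [1, 5, 7, 8] / [3];  Q = [1, 2, 3, 4] / [5]
  Insert 2 (step 6): P = [1, 2, 7, 8] / [3, 5];  Q = [1, 2, 3, 4] / [5, 6]
  Insert 6 (step 7): P = [1, 2, 6, 8] / [3, 5, 7];  Q = [1, 2, 3, 4] / [5, 6, 7]
  Insert 4 (step 8): P = [1, 2, 4, 8] / [3, 5, 6] / [7];  Q = [1, 2, 3, 4] / [5, 6, 7] / [8]
Final shape: (4, 3, 1).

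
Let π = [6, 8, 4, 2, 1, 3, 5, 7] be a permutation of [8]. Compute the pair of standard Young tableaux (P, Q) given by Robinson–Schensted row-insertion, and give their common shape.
P = [1, 3, 5, 7] / [2, 8] / [4] / [6];  Q = [1, 2, 7, 8] / [3, 6] / [4] / [5];  common shape = (4, 2, 1, 1)

Row-insert the values π_1, π_2, … into P one at a time, bumping the leftmost entry strictly greater than the inserted value down to the next row. The recording tableau Q records, in position (i, j), the step at which that cell was added to P.
  Insert 6 (step 1): P = [6];  Q = [1]
  Insert 8 (step 2): P = [6, 8];  Q = [1, 2]
  Insert 4 (step 3): P = [4, 8] / [6];  Q = [1, 2] / [3]
  Insert 2 (step 4): P = [2, 8] / [4] / [6];  Q = [1, 2] / [3] / [4]
  Insert 1 (step 5): P = [1, 8] / [2] / [4] / [6];  Q = [1, 2] / [3] / [4] / [5]
  Insert 3 (step 6): P = [1, 3] / [2, 8] / [4] / [6];  Q = [1, 2] / [3, 6] / [4] / [5]
  Insert 5 (step 7): P = [1, 3, 5] / [2, 8] / [4] / [6];  Q = [1, 2, 7] / [3, 6] / [4] / [5]
  Insert 7 (step 8): P = [1, 3, 5, 7] / [2, 8] / [4] / [6];  Q = [1, 2, 7, 8] / [3, 6] / [4] / [5]
Final shape: (4, 2, 1, 1).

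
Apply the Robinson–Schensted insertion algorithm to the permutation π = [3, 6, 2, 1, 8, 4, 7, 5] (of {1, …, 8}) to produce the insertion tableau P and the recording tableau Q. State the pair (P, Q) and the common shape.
P = [1, 4, 5] / [2, 6, 7] / [3, 8];  Q = [1, 2, 5] / [3, 6, 7] / [4, 8];  common shape = (3, 3, 2)

Row-insert the values π_1, π_2, … into P one at a time, bumping the leftmost entry strictly greater than the inserted value down to the next row. The recording tableau Q records, in position (i, j), the step at which that cell was added to P.
  Insert 3 (step 1): P = [3];  Q = [1]
  Insert 6 (step 2): P = [3, 6];  Q = [1, 2]
  Insert 2 (step 3): P = [2, 6] / [3];  Q = [1, 2] / [3]
  Insert 1 (step 4): P = [1, 6] / [2] / [3];  Q = [1, 2] / [3] / [4]
  Insert 8 (step 5): P = [1, 6, 8] / [2] / [3];  Q = [1, 2, 5] / [3] / [4]
  Insert 4 (step 6): P = [1, 4, 8] / [2, 6] / [3];  Q = [1, 2, 5] / [3, 6] / [4]
  Insert 7 (step 7): P = [1, 4, 7] / [2, 6, 8] / [3];  Q = [1, 2, 5] / [3, 6, 7] / [4]
  Insert 5 (step 8): P = [1, 4, 5] / [2, 6, 7] / [3, 8];  Q = [1, 2, 5] / [3, 6, 7] / [4, 8]
Final shape: (3, 3, 2).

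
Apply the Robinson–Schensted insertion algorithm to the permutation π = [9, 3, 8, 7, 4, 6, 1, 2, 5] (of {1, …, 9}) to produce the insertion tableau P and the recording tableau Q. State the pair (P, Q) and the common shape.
P = [1, 2, 5] / [3, 4, 6] / [7] / [8] / [9];  Q = [1, 3, 6] / [2, 8, 9] / [4] / [5] / [7];  common shape = (3, 3, 1, 1, 1)

Row-insert the values π_1, π_2, … into P one at a time, bumping the leftmost entry strictly greater than the inserted value down to the next row. The recording tableau Q records, in position (i, j), the step at which that cell was added to P.
  Insert 9 (step 1): P = [9];  Q = [1]
  Insert 3 (step 2): P = [3] / [9];  Q = [1] / [2]
  Insert 8 (step 3): P = [3, 8] / [9];  Q = [1, 3] / [2]
  Insert 7 (step 4): P = [3, 7] / [8] / [9];  Q = [1, 3] / [2] / [4]
  Insert 4 (step 5): P = [3, 4] / [7] / [8] / [9];  Q = [1, 3] / [2] / [4] / [5]
  Insert 6 (step 6): P = [3, 4, 6] / [7] / [8] / [9];  Q = [1, 3, 6] / [2] / [4] / [5]
  Insert 1 (step 7): P = [1, 4, 6] / [3] / [7] / [8] / [9];  Q = [1, 3, 6] / [2] / [4] / [5] / [7]
  Insert 2 (step 8): P = [1, 2, 6] / [3, 4] / [7] / [8] / [9];  Q = [1, 3, 6] / [2, 8] / [4] / [5] / [7]
  Insert 5 (step 9): P = [1, 2, 5] / [3, 4, 6] / [7] / [8] / [9];  Q = [1, 3, 6] / [2, 8, 9] / [4] / [5] / [7]
Final shape: (3, 3, 1, 1, 1).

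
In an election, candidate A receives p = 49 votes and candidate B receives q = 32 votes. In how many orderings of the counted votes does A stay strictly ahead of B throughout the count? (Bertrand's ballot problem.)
Strict-lead orderings = 7601512756667727261650

Total orderings of the 81 votes with 49 for A: C(81, 49) = 36218972546475641658450. By the Bertrand ballot formula (Cycle Lemma / reflection principle), the number of orderings in which A is strictly ahead of B throughout is (p − q)/(p + q) · C(p + q, p) = (49 − 32)/(49 + 32) · 36218972546475641658450 = 7601512756667727261650.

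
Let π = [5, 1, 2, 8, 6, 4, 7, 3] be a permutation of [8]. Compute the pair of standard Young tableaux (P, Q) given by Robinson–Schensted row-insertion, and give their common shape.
P = [1, 2, 3, 7] / [4, 6] / [5] / [8];  Q = [1, 3, 4, 7] / [2, 5] / [6] / [8];  common shape = (4, 2, 1, 1)

Row-insert the values π_1, π_2, … into P one at a time, bumping the leftmost entry strictly greater than the inserted value down to the next row. The recording tableau Q records, in position (i, j), the step at which that cell was added to P.
  Insert 5 (step 1): P = [5];  Q = [1]
  Insert 1 (step 2): P = [1] / [5];  Q = [1] / [2]
  Insert 2 (step 3): P = [1, 2] / [5];  Q = [1, 3] / [2]
  Insert 8 (step 4): P = [1, 2, 8] / [5];  Q = [1, 3, 4] / [2]
  Insert 6 (step 5): P = [1, 2, 6] / [5, 8];  Q = [1, 3, 4] / [2, 5]
  Insert 4 (step 6): P = [1, 2, 4] / [5, 6] / [8];  Q = [1, 3, 4] / [2, 5] / [6]
  Insert 7 (step 7): P = [1, 2, 4, 7] / [5, 6] / [8];  Q = [1, 3, 4, 7] / [2, 5] / [6]
  Insert 3 (step 8): P = [1, 2, 3, 7] / [4, 6] / [5] / [8];  Q = [1, 3, 4, 7] / [2, 5] / [6] / [8]
Final shape: (4, 2, 1, 1).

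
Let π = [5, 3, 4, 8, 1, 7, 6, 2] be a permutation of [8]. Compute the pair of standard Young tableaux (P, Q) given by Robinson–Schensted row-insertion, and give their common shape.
P = [1, 2, 6] / [3, 4] / [5, 7] / [8];  Q = [1, 3, 4] / [2, 6] / [5, 7] / [8];  common shape = (3, 2, 2, 1)

Row-insert the values π_1, π_2, … into P one at a time, bumping the leftmost entry strictly greater than the inserted value down to the next row. The recording tableau Q records, in position (i, j), the step at which that cell was added to P.
  Insert 5 (step 1): P = [5];  Q = [1]
  Insert 3 (step 2): P = [3] / [5];  Q = [1] / [2]
  Insert 4 (step 3): P = [3, 4] / [5];  Q = [1, 3] / [2]
  Insert 8 (step 4): P = [3, 4, 8] / [5];  Q = [1, 3, 4] / [2]
  Insert 1 (step 5): P = [1, 4, 8] / [3] / [5];  Q = [1, 3, 4] / [2] / [5]
  Insert 7 (step 6): P = [1, 4, 7] / [3, 8] / [5];  Q = [1, 3, 4] / [2, 6] / [5]
  Insert 6 (step 7): P = [1, 4, 6] / [3, 7] / [5, 8];  Q = [1, 3, 4] / [2, 6] / [5, 7]
  Insert 2 (step 8): P = [1, 2, 6] / [3, 4] / [5, 7] / [8];  Q = [1, 3, 4] / [2, 6] / [5, 7] / [8]
Final shape: (3, 2, 2, 1).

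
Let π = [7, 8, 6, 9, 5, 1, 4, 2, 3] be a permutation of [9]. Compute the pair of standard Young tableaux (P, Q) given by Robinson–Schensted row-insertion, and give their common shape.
P = [1, 2, 3] / [4, 8, 9] / [5] / [6] / [7];  Q = [1, 2, 4] / [3, 7, 9] / [5] / [6] / [8];  common shape = (3, 3, 1, 1, 1)

Row-insert the values π_1, π_2, … into P one at a time, bumping the leftmost entry strictly greater than the inserted value down to the next row. The recording tableau Q records, in position (i, j), the step at which that cell was added to P.
  Insert 7 (step 1): P = [7];  Q = [1]
  Insert 8 (step 2): P = [7, 8];  Q = [1, 2]
  Insert 6 (step 3): P = [6, 8] / [7];  Q = [1, 2] / [3]
  Insert 9 (step 4): P = [6, 8, 9] / [7];  Q = [1, 2, 4] / [3]
  Insert 5 (step 5): P = [5, 8, 9] / [6] / [7];  Q = [1, 2, 4] / [3] / [5]
  Insert 1 (step 6): P = [1, 8, 9] / [5] / [6] / [7];  Q = [1, 2, 4] / [3] / [5] / [6]
  Insert 4 (step 7): P = [1, 4, 9] / [5, 8] / [6] / [7];  Q = [1, 2, 4] / [3, 7] / [5] / [6]
  Insert 2 (step 8): P = [1, 2, 9] / [4, 8] / [5] / [6] / [7];  Q = [1, 2, 4] / [3, 7] / [5] / [6] / [8]
  Insert 3 (step 9): P = [1, 2, 3] / [4, 8, 9] / [5] / [6] / [7];  Q = [1, 2, 4] / [3, 7, 9] / [5] / [6] / [8]
Final shape: (3, 3, 1, 1, 1).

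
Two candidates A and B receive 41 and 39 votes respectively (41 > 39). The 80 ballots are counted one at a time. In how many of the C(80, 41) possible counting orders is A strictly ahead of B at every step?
Strict-lead orderings = 2622127042276492108820

Total orderings of the 80 votes with 41 for A: C(80, 41) = 104885081691059684352800. By the Bertrand ballot formula (Cycle Lemma / reflection principle), the number of orderings in which A is strictly ahead of B throughout is (p − q)/(p + q) · C(p + q, p) = (41 − 39)/(41 + 39) · 104885081691059684352800 = 2622127042276492108820.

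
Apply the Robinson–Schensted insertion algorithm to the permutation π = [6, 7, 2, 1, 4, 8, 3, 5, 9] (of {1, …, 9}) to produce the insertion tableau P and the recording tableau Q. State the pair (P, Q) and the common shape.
P = [1, 3, 5, 9] / [2, 4, 8] / [6, 7];  Q = [1, 2, 6, 9] / [3, 5, 8] / [4, 7];  common shape = (4, 3, 2)

Row-insert the values π_1, π_2, … into P one at a time, bumping the leftmost entry strictly greater than the inserted value down to the next row. The recording tableau Q records, in position (i, j), the step at which that cell was added to P.
  Insert 6 (step 1): P = [6];  Q = [1]
  Insert 7 (step 2): P = [6, 7];  Q = [1, 2]
  Insert 2 (step 3): P = [2, 7] / [6];  Q = [1, 2] / [3]
  Insert 1 (step 4): P = [1, 7] / [2] / [6];  Q = [1, 2] / [3] / [4]
  Insert 4 (step 5): P = [1, 4] / [2, 7] / [6];  Q = [1, 2] / [3, 5] / [4]
  Insert 8 (step 6): P = [1, 4, 8] / [2, 7] / [6];  Q = [1, 2, 6] / [3, 5] / [4]
  Insert 3 (step 7): P = [1, 3, 8] / [2, 4] / [6, 7];  Q = [1, 2, 6] / [3, 5] / [4, 7]
  Insert 5 (step 8): P = [1, 3, 5] / [2, 4, 8] / [6, 7];  Q = [1, 2, 6] / [3, 5, 8] / [4, 7]
  Insert 9 (step 9): P = [1, 3, 5, 9] / [2, 4, 8] / [6, 7];  Q = [1, 2, 6, 9] / [3, 5, 8] / [4, 7]
Final shape: (4, 3, 2).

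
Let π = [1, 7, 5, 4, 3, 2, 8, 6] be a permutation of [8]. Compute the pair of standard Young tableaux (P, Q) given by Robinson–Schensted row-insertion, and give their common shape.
P = [1, 2, 6] / [3, 8] / [4] / [5] / [7];  Q = [1, 2, 7] / [3, 8] / [4] / [5] / [6];  common shape = (3, 2, 1, 1, 1)

Row-insert the values π_1, π_2, … into P one at a time, bumping the leftmost entry strictly greater than the inserted value down to the next row. The recording tableau Q records, in position (i, j), the step at which that cell was added to P.
  Insert 1 (step 1): P = [1];  Q = [1]
  Insert 7 (step 2): P = [1, 7];  Q = [1, 2]
  Insert 5 (step 3): P = [1, 5] / [7];  Q = [1, 2] / [3]
  Insert 4 (step 4): P = [1, 4] / [5] / [7];  Q = [1, 2] / [3] / [4]
  Insert 3 (step 5): P = [1, 3] / [4] / [5] / [7];  Q = [1, 2] / [3] / [4] / [5]
  Insert 2 (step 6): P = [1, 2] / [3] / [4] / [5] / [7];  Q = [1, 2] / [3] / [4] / [5] / [6]
  Insert 8 (step 7): P = [1, 2, 8] / [3] / [4] / [5] / [7];  Q = [1, 2, 7] / [3] / [4] / [5] / [6]
  Insert 6 (step 8): P = [1, 2, 6] / [3, 8] / [4] / [5] / [7];  Q = [1, 2, 7] / [3, 8] / [4] / [5] / [6]
Final shape: (3, 2, 1, 1, 1).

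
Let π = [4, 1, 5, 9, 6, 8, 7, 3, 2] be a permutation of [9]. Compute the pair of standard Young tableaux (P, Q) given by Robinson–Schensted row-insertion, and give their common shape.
P = [1, 2, 6, 7] / [3, 5] / [4] / [8] / [9];  Q = [1, 3, 4, 6] / [2, 5] / [7] / [8] / [9];  common shape = (4, 2, 1, 1, 1)

Row-insert the values π_1, π_2, … into P one at a time, bumping the leftmost entry strictly greater than the inserted value down to the next row. The recording tableau Q records, in position (i, j), the step at which that cell was added to P.
  Insert 4 (step 1): P = [4];  Q = [1]
  Insert 1 (step 2): P = [1] / [4];  Q = [1] / [2]
  Insert 5 (step 3): P = [1, 5] / [4];  Q = [1, 3] / [2]
  Insert 9 (step 4): P = [1, 5, 9] / [4];  Q = [1, 3, 4] / [2]
  Insert 6 (step 5): P = [1, 5, 6] / [4, 9];  Q = [1, 3, 4] / [2, 5]
  Insert 8 (step 6): P = [1, 5, 6, 8] / [4, 9];  Q = [1, 3, 4, 6] / [2, 5]
  Insert 7 (step 7): P = [1, 5, 6, 7] / [4, 8] / [9];  Q = [1, 3, 4, 6] / [2, 5] / [7]
  Insert 3 (step 8): P = [1, 3, 6, 7] / [4, 5] / [8] / [9];  Q = [1, 3, 4, 6] / [2, 5] / [7] / [8]
  Insert 2 (step 9): P = [1, 2, 6, 7] / [3, 5] / [4] / [8] / [9];  Q = [1, 3, 4, 6] / [2, 5] / [7] / [8] / [9]
Final shape: (4, 2, 1, 1, 1).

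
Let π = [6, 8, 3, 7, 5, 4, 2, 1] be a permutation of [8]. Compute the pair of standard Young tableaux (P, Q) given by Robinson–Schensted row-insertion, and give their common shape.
P = [1, 4] / [2, 7] / [3] / [5] / [6] / [8];  Q = [1, 2] / [3, 4] / [5] / [6] / [7] / [8];  common shape = (2, 2, 1, 1, 1, 1)

Row-insert the values π_1, π_2, … into P one at a time, bumping the leftmost entry strictly greater than the inserted value down to the next row. The recording tableau Q records, in position (i, j), the step at which that cell was added to P.
  Insert 6 (step 1): P = [6];  Q = [1]
  Insert 8 (step 2): P = [6, 8];  Q = [1, 2]
  Insert 3 (step 3): P = [3, 8] / [6];  Q = [1, 2] / [3]
  Insert 7 (step 4): P = [3, 7] / [6, 8];  Q = [1, 2] / [3, 4]
  Insert 5 (step 5): P = [3, 5] / [6, 7] / [8];  Q = [1, 2] / [3, 4] / [5]
  Insert 4 (step 6): P = [3, 4] / [5, 7] / [6] / [8];  Q = [1, 2] / [3, 4] / [5] / [6]
  Insert 2 (step 7): P = [2, 4] / [3, 7] / [5] / [6] / [8];  Q = [1, 2] / [3, 4] / [5] / [6] / [7]
  Insert 1 (step 8): P = [1, 4] / [2, 7] / [3] / [5] / [6] / [8];  Q = [1, 2] / [3, 4] / [5] / [6] / [7] / [8]
Final shape: (2, 2, 1, 1, 1, 1).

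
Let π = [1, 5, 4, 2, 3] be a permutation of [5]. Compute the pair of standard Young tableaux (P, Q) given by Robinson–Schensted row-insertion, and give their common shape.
P = [1, 2, 3] / [4] / [5];  Q = [1, 2, 5] / [3] / [4];  common shape = (3, 1, 1)

Row-insert the values π_1, π_2, … into P one at a time, bumping the leftmost entry strictly greater than the inserted value down to the next row. The recording tableau Q records, in position (i, j), the step at which that cell was added to P.
  Insert 1 (step 1): P = [1];  Q = [1]
  Insert 5 (step 2): P = [1, 5];  Q = [1, 2]
  Insert 4 (step 3): P = [1, 4] / [5];  Q = [1, 2] / [3]
  Insert 2 (step 4): P = [1, 2] / [4] / [5];  Q = [1, 2] / [3] / [4]
  Insert 3 (step 5): P = [1, 2, 3] / [4] / [5];  Q = [1, 2, 5] / [3] / [4]
Final shape: (3, 1, 1).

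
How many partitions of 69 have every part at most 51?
p(69, parts ≤ 51) = 3553133

Use the recurrence p(n, m) = p(n, m−1) + p(n−m, m): either the largest part is < m (count p(n, m−1)) or the largest part is exactly m (remove one copy of m, count p(n−m, m)). With p(0, ·) = 1 this gives p(69, parts ≤ 51) = 3553133. (By conjugating Young diagrams, this also counts partitions of 69 into at most 51 parts.)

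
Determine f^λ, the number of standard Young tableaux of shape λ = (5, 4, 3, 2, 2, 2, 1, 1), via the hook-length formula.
# SYT of shape (5, 4, 3, 2, 2, 2, 1, 1) = 124156032

Hook-length formula: f^λ = n! / Π hook(c), product over all cells c of the Young diagram. For λ = (5, 4, 3, 2, 2, 2, 1, 1), n = 20 boxes. Hook lengths by row (left-to-right, top-to-bottom): [12, 9, 5, 3, 1]; [10, 7, 3, 1]; [8, 5, 1]; [6, 3]; [5, 2]; [4, 1]; [2]; [1]. Product of hooks = 19595520000. So f^λ = 20! / 19595520000 = 2432902008176640000 / 19595520000 = 124156032.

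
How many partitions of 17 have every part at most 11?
p(17, parts ≤ 11) = 278

Use the recurrence p(n, m) = p(n, m−1) + p(n−m, m): either the largest part is < m (count p(n, m−1)) or the largest part is exactly m (remove one copy of m, count p(n−m, m)). With p(0, ·) = 1 this gives p(17, parts ≤ 11) = 278. (By conjugating Young diagrams, this also counts partitions of 17 into at most 11 parts.)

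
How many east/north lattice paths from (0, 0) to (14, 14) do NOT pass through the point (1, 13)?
Number of paths = 40116404

Total paths from (0, 0) to (14, 14): C(28, 14) = 40116600. Paths through (1, 13): (paths (0, 0) → (1, 13)) × (paths (1, 13) → (14, 14)) = C(14, 1) · C(14, 13) = 14 · 14 = 196. Avoidance count = 40116600 − 196 = 40116404.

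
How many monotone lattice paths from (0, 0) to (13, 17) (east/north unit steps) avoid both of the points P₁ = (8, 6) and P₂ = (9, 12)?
Number of paths = 72256212

Inclusion–exclusion. Total paths: C(30, 13) = 119759850. Through P₁: C(14, 8)·C(16, 5) = 13117104. Through P₂: C(21, 9)·C(9, 4) = 37035180. Since P₁ is strictly southwest of P₂, a monotone path through both must visit P₁ then P₂; paths through both = C(14, 8)·C(7, 1)·C(9, 4) = 2648646. Avoid both = 119759850 − 13117104 − 37035180 + 2648646 = 72256212.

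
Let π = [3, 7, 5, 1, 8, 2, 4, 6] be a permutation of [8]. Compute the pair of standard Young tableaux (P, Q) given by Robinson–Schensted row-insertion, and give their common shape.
P = [1, 2, 4, 6] / [3, 5, 8] / [7];  Q = [1, 2, 5, 8] / [3, 6, 7] / [4];  common shape = (4, 3, 1)

Row-insert the values π_1, π_2, … into P one at a time, bumping the leftmost entry strictly greater than the inserted value down to the next row. The recording tableau Q records, in position (i, j), the step at which that cell was added to P.
  Insert 3 (step 1): P = [3];  Q = [1]
  Insert 7 (step 2): P = [3, 7];  Q = [1, 2]
  Insert 5 (step 3): P = [3, 5] / [7];  Q = [1, 2] / [3]
  Insert 1 (step 4): P = [1, 5] / [3] / [7];  Q = [1, 2] / [3] / [4]
  Insert 8 (step 5): P = [1, 5, 8] / [3] / [7];  Q = [1, 2, 5] / [3] / [4]
  Insert 2 (step 6): P = [1, 2, 8] / [3, 5] / [7];  Q = [1, 2, 5] / [3, 6] / [4]
  Insert 4 (step 7): P = [1, 2, 4] / [3, 5, 8] / [7];  Q = [1, 2, 5] / [3, 6, 7] / [4]
  Insert 6 (step 8): P = [1, 2, 4, 6] / [3, 5, 8] / [7];  Q = [1, 2, 5, 8] / [3, 6, 7] / [4]
Final shape: (4, 3, 1).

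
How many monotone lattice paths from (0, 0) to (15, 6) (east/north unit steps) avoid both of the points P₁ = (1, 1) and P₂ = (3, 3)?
Number of paths = 27368

Inclusion–exclusion. Total paths: C(21, 15) = 54264. Through P₁: C(2, 1)·C(19, 14) = 23256. Through P₂: C(6, 3)·C(15, 12) = 9100. Since P₁ is strictly southwest of P₂, a monotone path through both must visit P₁ then P₂; paths through both = C(2, 1)·C(4, 2)·C(15, 12) = 5460. Avoid both = 54264 − 23256 − 9100 + 5460 = 27368.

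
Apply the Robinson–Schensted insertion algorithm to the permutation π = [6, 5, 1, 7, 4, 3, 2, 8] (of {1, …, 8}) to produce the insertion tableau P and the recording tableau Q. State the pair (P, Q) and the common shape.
P = [1, 2, 8] / [3, 7] / [4] / [5] / [6];  Q = [1, 4, 8] / [2, 5] / [3] / [6] / [7];  common shape = (3, 2, 1, 1, 1)

Row-insert the values π_1, π_2, … into P one at a time, bumping the leftmost entry strictly greater than the inserted value down to the next row. The recording tableau Q records, in position (i, j), the step at which that cell was added to P.
  Insert 6 (step 1): P = [6];  Q = [1]
  Insert 5 (step 2): P = [5] / [6];  Q = [1] / [2]
  Insert 1 (step 3): P = [1] / [5] / [6];  Q = [1] / [2] / [3]
  Insert 7 (step 4): P = [1, 7] / [5] / [6];  Q = [1, 4] / [2] / [3]
  Insert 4 (step 5): P = [1, 4] / [5, 7] / [6];  Q = [1, 4] / [2, 5] / [3]
  Insert 3 (step 6): P = [1, 3] / [4, 7] / [5] / [6];  Q = [1, 4] / [2, 5] / [3] / [6]
  Insert 2 (step 7): P = [1, 2] / [3, 7] / [4] / [5] / [6];  Q = [1, 4] / [2, 5] / [3] / [6] / [7]
  Insert 8 (step 8): P = [1, 2, 8] / [3, 7] / [4] / [5] / [6];  Q = [1, 4, 8] / [2, 5] / [3] / [6] / [7]
Final shape: (3, 2, 1, 1, 1).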